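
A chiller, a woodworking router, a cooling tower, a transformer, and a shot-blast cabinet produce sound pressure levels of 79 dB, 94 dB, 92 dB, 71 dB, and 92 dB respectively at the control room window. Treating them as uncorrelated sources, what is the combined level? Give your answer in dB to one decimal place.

For uncorrelated sources the intensities add, so convert each level to linear form, sum, and take 10·log₁₀ of the total.
Σ 10^(L/10) = 10^(79/10) + 10^(94/10) + 10^(92/10) + 10^(71/10) + 10^(92/10) = 5.774e+09.
L_total = 10·log₁₀(5.774e+09) = 97.61 dB.

97.6 dB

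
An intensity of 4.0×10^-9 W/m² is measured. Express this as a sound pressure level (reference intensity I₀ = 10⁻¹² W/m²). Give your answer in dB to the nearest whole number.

36 dB

I/I₀ = 4.0×10^-9/10⁻¹² = 4.0×10^3, and L = 10·log₁₀(I/I₀).
L = 10·(0.6021 + 3) = 36.02 dB.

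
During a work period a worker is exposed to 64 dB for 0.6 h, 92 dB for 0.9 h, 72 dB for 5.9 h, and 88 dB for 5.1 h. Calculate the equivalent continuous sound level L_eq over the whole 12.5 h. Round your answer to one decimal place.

Weight each interval's intensity by its duration and average over T = 12.5 h:
Σ tᵢ·10^(Lᵢ/10) = 0.6·10^(64/10) + 0.9·10^(92/10) + 5.9·10^(72/10) + 5.1·10^(88/10) = 4.739e+09.
L_eq = 10·log₁₀(4.739e+09/12.5) = 85.79 dB.

85.8 dB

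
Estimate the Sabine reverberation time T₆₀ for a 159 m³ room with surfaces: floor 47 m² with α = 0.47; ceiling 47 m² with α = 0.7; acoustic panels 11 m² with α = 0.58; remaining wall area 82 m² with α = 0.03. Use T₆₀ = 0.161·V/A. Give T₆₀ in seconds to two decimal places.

0.40 s

Summing Sᵢαᵢ: 47·0.47 + 47·0.7 + 11·0.58 + 82·0.03 = 63.83 m².
T₆₀ = 0.161 × 159 / 63.83 = 0.401 s.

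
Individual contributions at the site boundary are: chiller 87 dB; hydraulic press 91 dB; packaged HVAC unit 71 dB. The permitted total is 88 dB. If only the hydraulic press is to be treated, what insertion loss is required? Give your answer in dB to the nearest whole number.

10 dB

Fixed contribution from the other sources: Σ 10^(L/10) = 10^(87/10) + 10^(71/10) = 5.138e+08 (87.11 dB).
The limit corresponds to 10^(88/10) = 6.310e+08; subtracting the fixed part leaves 1.172e+08 for the hydraulic press, i.e. 80.69 dB.
So the hydraulic press must be reduced from 91 to 80.69 dB: IL = 10.31 dB.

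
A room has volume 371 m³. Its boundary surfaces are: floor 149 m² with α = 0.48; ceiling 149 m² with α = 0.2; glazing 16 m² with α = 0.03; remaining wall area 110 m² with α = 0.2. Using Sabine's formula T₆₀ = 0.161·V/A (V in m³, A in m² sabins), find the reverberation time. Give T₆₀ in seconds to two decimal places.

0.48 s

Total absorption A = 149·0.48 + 149·0.2 + 16·0.03 + 110·0.2 = 123.80 m² sabins.
T₆₀ = 0.161·V/A = 0.161·371/123.80 = 0.482 s.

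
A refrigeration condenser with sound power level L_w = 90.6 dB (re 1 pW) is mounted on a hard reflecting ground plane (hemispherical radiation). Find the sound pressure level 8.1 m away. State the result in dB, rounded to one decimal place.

Free-field hemispherical radiation: L_p = L_w − 10·log₁₀(2π·r²), r = 8.1 m.
2π·r² = 412.2 m², 10·log₁₀ of that is 26.151 dB.
L_p = 90.6 − 26.151 = 64.45 dB.

64.4 dB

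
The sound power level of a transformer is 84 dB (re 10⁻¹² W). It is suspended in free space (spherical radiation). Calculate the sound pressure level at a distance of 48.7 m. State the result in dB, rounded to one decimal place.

39.3 dB

Free-field spherical radiation: L_p = L_w − 10·log₁₀(4π·r²), r = 48.7 m.
4π·r² = 2.98e+04 m², 10·log₁₀ of that is 44.743 dB.
L_p = 84 − 44.743 = 39.26 dB.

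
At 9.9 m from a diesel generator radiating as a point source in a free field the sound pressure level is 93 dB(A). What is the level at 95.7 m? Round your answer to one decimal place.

Spherical spreading from a point source gives a 20·log₁₀(r₂/r₁) drop.
L₂ = 93 − 20·log₁₀(95.7/9.9) = 93 − 19.706 = 73.29 dB(A).

73.3 dB(A)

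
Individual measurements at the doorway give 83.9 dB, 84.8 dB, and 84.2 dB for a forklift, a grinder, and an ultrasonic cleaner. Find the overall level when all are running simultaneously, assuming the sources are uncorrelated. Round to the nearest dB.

89 dB

For uncorrelated sources the intensities add, so convert each level to linear form, sum, and take 10·log₁₀ of the total.
Σ 10^(L/10) = 10^(83.9/10) + 10^(84.8/10) + 10^(84.2/10) = 8.105e+08.
L_total = 10·log₁₀(8.105e+08) = 89.09 dB.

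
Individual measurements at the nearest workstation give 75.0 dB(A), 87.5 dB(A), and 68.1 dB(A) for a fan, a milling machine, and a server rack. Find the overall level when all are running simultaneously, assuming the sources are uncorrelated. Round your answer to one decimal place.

Incoherent sources combine by intensity addition: L_total = 10·log₁₀(Σ 10^(L_i/10)).
Σ 10^(L/10) = 10^(75.0/10) + 10^(87.5/10) + 10^(68.1/10) = 6.004e+08.
L_total = 10·log₁₀(6.004e+08) = 87.78 dB(A).

87.8 dB(A)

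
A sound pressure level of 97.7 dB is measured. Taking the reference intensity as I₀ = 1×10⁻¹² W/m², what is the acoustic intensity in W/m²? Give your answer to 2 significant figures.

0.0059 W/m²

I/I₀ = 10^(97.7/10) = 5.888e+09, so I = 5.888e+09 × 10⁻¹² W/m².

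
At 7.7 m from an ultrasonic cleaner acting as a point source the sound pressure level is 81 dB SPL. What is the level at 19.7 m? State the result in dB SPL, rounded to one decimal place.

Point-source attenuation: ΔL = 20·log₁₀(r₂/r₁) = 20·log₁₀(19.7/7.7) = 8.160 dB.
L₂ = 81 − 20·log₁₀(19.7/7.7) = 81 − 8.160 = 72.84 dB SPL.

72.8 dB SPL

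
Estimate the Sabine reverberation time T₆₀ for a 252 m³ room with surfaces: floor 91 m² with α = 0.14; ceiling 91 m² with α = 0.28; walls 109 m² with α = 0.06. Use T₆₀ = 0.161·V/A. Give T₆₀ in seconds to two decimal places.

0.91 s

A = Σ Sᵢαᵢ = 91·0.14 + 91·0.28 + 109·0.06 = 44.76 m².
T₆₀ = 0.161 × 252 / 44.76 = 0.906 s.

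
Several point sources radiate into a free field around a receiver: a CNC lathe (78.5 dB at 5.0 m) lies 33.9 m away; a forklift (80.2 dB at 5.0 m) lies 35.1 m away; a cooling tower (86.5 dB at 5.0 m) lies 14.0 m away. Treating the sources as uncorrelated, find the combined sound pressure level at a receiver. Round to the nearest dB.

First find each source's level at the receiver (point-source: −20·log₁₀(r/r_ref)), then combine on an intensity basis.
CNC lathe: 78.5 − 20·log₁₀(33.9/5.0) = 78.5 − 16.62 = 61.88 dB.
forklift: 80.2 − 20·log₁₀(35.1/5.0) = 80.2 − 16.93 = 63.27 dB.
cooling tower: 86.5 − 20·log₁₀(14.0/5.0) = 86.5 − 8.94 = 77.56 dB.
Σ 10^(L/10) = 6.064e+07 → L_total = 10·log₁₀(6.064e+07) = 77.83 dB.

78 dB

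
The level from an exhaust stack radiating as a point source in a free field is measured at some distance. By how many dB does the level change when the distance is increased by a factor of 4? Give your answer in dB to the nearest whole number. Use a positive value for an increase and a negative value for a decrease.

-12 dB

Point-source spreading: ΔL = −20·log₁₀(r₂/r₁).
ΔL = −20·log₁₀(4) = -12.04 dB.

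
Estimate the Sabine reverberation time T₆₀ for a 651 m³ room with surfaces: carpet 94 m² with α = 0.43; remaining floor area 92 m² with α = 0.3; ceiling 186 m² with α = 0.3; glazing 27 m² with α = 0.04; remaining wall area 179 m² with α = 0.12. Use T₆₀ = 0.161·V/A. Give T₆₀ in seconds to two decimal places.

Summing Sᵢαᵢ: 94·0.43 + 92·0.3 + 186·0.3 + 27·0.04 + 179·0.12 = 146.38 m².
T₆₀ = 0.161 × 651 / 146.38 = 0.716 s.

0.72 s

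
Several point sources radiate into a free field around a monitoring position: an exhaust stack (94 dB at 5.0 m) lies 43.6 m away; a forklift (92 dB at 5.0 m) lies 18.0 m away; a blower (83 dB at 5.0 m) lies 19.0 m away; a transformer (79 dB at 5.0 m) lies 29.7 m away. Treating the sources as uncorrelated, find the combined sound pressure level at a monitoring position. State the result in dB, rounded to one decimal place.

82.3 dB

Apply inverse-square spreading to bring every level to the receiver, then sum 10^(L/10).
exhaust stack: 94 − 20·log₁₀(43.6/5.0) = 94 − 18.81 = 75.19 dB.
forklift: 92 − 20·log₁₀(18.0/5.0) = 92 − 11.13 = 80.87 dB.
blower: 83 − 20·log₁₀(19.0/5.0) = 83 − 11.60 = 71.40 dB.
transformer: 79 − 20·log₁₀(29.7/5.0) = 79 − 15.48 = 63.52 dB.
Σ 10^(L/10) = 1.714e+08 → L_total = 10·log₁₀(1.714e+08) = 82.34 dB.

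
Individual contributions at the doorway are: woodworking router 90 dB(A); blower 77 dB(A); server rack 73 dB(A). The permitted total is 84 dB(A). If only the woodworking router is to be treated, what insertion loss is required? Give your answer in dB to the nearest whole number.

Everything except the woodworking router sums to 10^(77/10) + 10^(73/10) = 7.007e+07 in linear terms, 78.46 dB(A).
The limit corresponds to 10^(84/10) = 2.512e+08; subtracting the fixed part leaves 1.811e+08 for the woodworking router, i.e. 82.58 dB(A).
Required insertion loss = 90 − 82.58 = 7.42 dB.

7 dB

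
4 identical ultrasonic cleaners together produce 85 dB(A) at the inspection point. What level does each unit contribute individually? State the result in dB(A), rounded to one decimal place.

4 equal contributions raise the level by 10·log₁₀ 4 = 6.021 dB, so each unit alone gives 85 − 6.021.

79.0 dB(A)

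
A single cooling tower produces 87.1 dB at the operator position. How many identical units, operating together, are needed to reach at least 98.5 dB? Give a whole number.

14

Need L₁ + 10·log₁₀ N ≥ 98.5, i.e. log₁₀ N ≥ 1.14.
N ≥ 10^(11.4/10) = 13.804, so N = 14.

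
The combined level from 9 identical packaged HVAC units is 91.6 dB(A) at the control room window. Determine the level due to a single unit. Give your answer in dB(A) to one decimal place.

82.1 dB(A)

For N identical incoherent sources L_total = L₁ + 10·log₁₀ N, so L₁ = 91.6 − 10·log₁₀(9) = 91.6 − 9.542.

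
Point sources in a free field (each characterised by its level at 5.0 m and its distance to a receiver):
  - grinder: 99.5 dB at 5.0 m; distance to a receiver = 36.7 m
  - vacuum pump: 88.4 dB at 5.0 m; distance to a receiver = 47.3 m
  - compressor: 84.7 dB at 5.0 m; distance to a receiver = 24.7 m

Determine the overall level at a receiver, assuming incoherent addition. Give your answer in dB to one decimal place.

Propagate each source to the receiver with L = L_ref − 20·log₁₀(r/r_ref), then add intensities.
grinder: 99.5 − 20·log₁₀(36.7/5.0) = 99.5 − 17.31 = 82.19 dB.
vacuum pump: 88.4 − 20·log₁₀(47.3/5.0) = 88.4 − 19.52 = 68.88 dB.
compressor: 84.7 − 20·log₁₀(24.7/5.0) = 84.7 − 13.87 = 70.83 dB.
Σ 10^(L/10) = 1.853e+08 → L_total = 10·log₁₀(1.853e+08) = 82.68 dB.

82.7 dB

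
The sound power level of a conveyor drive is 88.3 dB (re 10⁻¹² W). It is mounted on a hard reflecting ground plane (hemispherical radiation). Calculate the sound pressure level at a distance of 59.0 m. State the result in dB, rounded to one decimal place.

Free-field hemispherical radiation: L_p = L_w − 10·log₁₀(2π·r²), r = 59.0 m.
2π·r² = 2.187e+04 m², 10·log₁₀ of that is 43.399 dB.
L_p = 88.3 − 43.399 = 44.90 dB.

44.9 dB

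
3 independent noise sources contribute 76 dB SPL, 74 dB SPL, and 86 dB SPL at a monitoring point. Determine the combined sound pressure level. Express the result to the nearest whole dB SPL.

For uncorrelated sources the intensities add, so convert each level to linear form, sum, and take 10·log₁₀ of the total.
Σ 10^(L/10) = 10^(76/10) + 10^(74/10) + 10^(86/10) = 4.630e+08.
L_total = 10·log₁₀(4.630e+08) = 86.66 dB SPL.

87 dB SPL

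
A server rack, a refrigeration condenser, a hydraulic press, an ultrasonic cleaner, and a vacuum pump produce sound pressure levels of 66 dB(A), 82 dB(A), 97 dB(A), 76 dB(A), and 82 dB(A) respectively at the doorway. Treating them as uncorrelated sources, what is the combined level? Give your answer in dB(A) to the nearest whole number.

97 dB(A)

For uncorrelated sources the intensities add, so convert each level to linear form, sum, and take 10·log₁₀ of the total.
Σ 10^(L/10) = 10^(66/10) + 10^(82/10) + 10^(97/10) + 10^(76/10) + 10^(82/10) = 5.373e+09.
L_total = 10·log₁₀(5.373e+09) = 97.30 dB(A).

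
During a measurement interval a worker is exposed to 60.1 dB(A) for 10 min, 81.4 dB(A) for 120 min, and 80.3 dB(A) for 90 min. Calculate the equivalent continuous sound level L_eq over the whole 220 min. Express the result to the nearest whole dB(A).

Weight each interval's intensity by its duration and average over T = 220 min:
Σ tᵢ·10^(Lᵢ/10) = 10·10^(60.1/10) + 120·10^(81.4/10) + 90·10^(80.3/10) = 2.622e+10.
L_eq = 10·log₁₀(2.622e+10/220) = 80.76 dB(A).

81 dB(A)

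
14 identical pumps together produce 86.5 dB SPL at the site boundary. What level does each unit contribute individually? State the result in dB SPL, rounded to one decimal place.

Dividing the total intensity by 14 lowers the level by 10·log₁₀ 14 = 11.461 dB: L₁ = 86.5 − 11.461.

75.0 dB SPL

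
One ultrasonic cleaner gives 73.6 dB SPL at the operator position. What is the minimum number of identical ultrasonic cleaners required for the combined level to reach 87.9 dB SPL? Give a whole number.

27

N identical sources give L₁ + 10·log₁₀ N, so require 10·log₁₀ N ≥ 87.9 − 73.6 = 14.3 dB.
N ≥ 10^(14.3/10) = 26.915, so N = 27.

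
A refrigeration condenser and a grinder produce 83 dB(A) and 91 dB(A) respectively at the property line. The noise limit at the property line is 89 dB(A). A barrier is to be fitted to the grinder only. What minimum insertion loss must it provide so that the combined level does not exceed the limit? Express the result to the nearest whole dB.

Fixed contribution from the other source: Σ 10^(L/10) = 10^(83/10) = 1.995e+08 (83.00 dB(A)).
The limit corresponds to 10^(89/10) = 7.943e+08; subtracting the fixed part leaves 5.948e+08 for the grinder, i.e. 87.74 dB(A).
Required insertion loss = 91 − 87.74 = 3.26 dB.

3 dB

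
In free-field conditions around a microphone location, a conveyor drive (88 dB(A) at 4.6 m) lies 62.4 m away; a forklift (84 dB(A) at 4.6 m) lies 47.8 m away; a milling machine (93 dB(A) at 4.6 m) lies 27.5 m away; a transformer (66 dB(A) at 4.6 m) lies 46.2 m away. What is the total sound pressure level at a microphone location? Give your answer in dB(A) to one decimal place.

77.9 dB(A)

Apply inverse-square spreading to bring every level to the receiver, then sum 10^(L/10).
conveyor drive: 88 − 20·log₁₀(62.4/4.6) = 88 − 22.65 = 65.35 dB(A).
forklift: 84 − 20·log₁₀(47.8/4.6) = 84 − 20.33 = 63.67 dB(A).
milling machine: 93 − 20·log₁₀(27.5/4.6) = 93 − 15.53 = 77.47 dB(A).
transformer: 66 − 20·log₁₀(46.2/4.6) = 66 − 20.04 = 45.96 dB(A).
Σ 10^(L/10) = 6.162e+07 → L_total = 10·log₁₀(6.162e+07) = 77.90 dB(A).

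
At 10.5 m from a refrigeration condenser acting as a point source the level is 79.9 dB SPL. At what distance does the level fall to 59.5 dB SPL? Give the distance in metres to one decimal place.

For a point source L₁ − L₂ = 20·log₁₀(r₂/r₁), so r₂ = r₁·10^((L₁−L₂)/20).
r₂ = 10.5·10^((79.9−59.5)/20) = 10.5·10^(20.4/20) = 109.95 m.

109.9 m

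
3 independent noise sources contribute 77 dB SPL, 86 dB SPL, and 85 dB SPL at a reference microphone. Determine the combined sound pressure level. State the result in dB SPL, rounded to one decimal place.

For uncorrelated sources the intensities add, so convert each level to linear form, sum, and take 10·log₁₀ of the total.
Σ 10^(L/10) = 10^(77/10) + 10^(86/10) + 10^(85/10) = 7.645e+08.
L_total = 10·log₁₀(7.645e+08) = 88.83 dB SPL.

88.8 dB SPL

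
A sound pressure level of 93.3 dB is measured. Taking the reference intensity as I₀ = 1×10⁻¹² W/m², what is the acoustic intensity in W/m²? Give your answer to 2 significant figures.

0.0021 W/m²

I = I₀·10^(L/10) = 10⁻¹² × 10^(93.3/10) = 10^(-2.670).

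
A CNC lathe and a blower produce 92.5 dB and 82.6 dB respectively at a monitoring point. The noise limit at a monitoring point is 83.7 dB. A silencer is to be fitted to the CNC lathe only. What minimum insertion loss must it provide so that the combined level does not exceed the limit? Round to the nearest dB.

Everything except the CNC lathe sums to 10^(82.6/10) = 1.820e+08 in linear terms, 82.60 dB.
The limit corresponds to 10^(83.7/10) = 2.344e+08; subtracting the fixed part leaves 5.245e+07 for the CNC lathe, i.e. 77.20 dB.
So the CNC lathe must be reduced from 92.5 to 77.20 dB: IL = 15.30 dB.

15 dB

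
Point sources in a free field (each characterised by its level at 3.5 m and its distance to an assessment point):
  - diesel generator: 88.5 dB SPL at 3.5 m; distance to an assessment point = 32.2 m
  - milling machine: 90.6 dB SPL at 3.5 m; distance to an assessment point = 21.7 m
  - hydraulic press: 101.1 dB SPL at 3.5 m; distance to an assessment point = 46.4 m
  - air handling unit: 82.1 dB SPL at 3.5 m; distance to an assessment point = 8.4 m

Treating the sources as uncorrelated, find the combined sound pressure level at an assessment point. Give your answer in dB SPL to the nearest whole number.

Propagate each source to the receiver with L = L_ref − 20·log₁₀(r/r_ref), then add intensities.
diesel generator: 88.5 − 20·log₁₀(32.2/3.5) = 88.5 − 19.28 = 69.22 dB SPL.
milling machine: 90.6 − 20·log₁₀(21.7/3.5) = 90.6 − 15.85 = 74.75 dB SPL.
hydraulic press: 101.1 − 20·log₁₀(46.4/3.5) = 101.1 − 22.45 = 78.65 dB SPL.
air handling unit: 82.1 − 20·log₁₀(8.4/3.5) = 82.1 − 7.60 = 74.50 dB SPL.
Σ 10^(L/10) = 1.397e+08 → L_total = 10·log₁₀(1.397e+08) = 81.45 dB SPL.

81 dB SPL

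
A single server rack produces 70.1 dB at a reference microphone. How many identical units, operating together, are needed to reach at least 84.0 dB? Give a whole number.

25

N identical sources give L₁ + 10·log₁₀ N, so require 10·log₁₀ N ≥ 84.0 − 70.1 = 13.9 dB.
N ≥ 10^(13.9/10) = 24.547, so N = 25.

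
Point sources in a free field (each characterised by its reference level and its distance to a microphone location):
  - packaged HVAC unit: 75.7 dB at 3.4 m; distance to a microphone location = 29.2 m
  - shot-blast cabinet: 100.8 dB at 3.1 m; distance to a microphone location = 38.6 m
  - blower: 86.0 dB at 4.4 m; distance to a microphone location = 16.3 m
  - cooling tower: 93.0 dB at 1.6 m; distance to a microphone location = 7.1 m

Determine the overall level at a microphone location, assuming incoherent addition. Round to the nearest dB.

Propagate each source to the receiver with L = L_ref − 20·log₁₀(r/r_ref), then add intensities.
packaged HVAC unit: 75.7 − 20·log₁₀(29.2/3.4) = 75.7 − 18.68 = 57.02 dB.
shot-blast cabinet: 100.8 − 20·log₁₀(38.6/3.1) = 100.8 − 21.90 = 78.90 dB.
blower: 86.0 − 20·log₁₀(16.3/4.4) = 86.0 − 11.37 = 74.63 dB.
cooling tower: 93.0 − 20·log₁₀(7.1/1.6) = 93.0 − 12.94 = 80.06 dB.
Σ 10^(L/10) = 2.084e+08 → L_total = 10·log₁₀(2.084e+08) = 83.19 dB.

83 dB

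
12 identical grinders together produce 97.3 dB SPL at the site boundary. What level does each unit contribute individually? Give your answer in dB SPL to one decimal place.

Dividing the total intensity by 12 lowers the level by 10·log₁₀ 12 = 10.792 dB: L₁ = 97.3 − 10.792.

86.5 dB SPL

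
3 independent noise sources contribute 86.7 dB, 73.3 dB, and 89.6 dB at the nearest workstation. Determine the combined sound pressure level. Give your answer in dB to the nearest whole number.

Incoherent sources combine by intensity addition: L_total = 10·log₁₀(Σ 10^(L_i/10)).
Σ 10^(L/10) = 10^(86.7/10) + 10^(73.3/10) + 10^(89.6/10) = 1.401e+09.
L_total = 10·log₁₀(1.401e+09) = 91.46 dB.

91 dB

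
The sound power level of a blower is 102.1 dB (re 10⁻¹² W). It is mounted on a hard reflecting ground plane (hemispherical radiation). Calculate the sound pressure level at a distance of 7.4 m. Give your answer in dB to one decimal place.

76.7 dB

The power spreads over a hemisphere of area 2π·r², so L_p = L_w − 10·log₁₀(2π·r²).
2π·r² = 344.1 m², 10·log₁₀ of that is 25.366 dB.
L_p = 102.1 − 25.366 = 76.73 dB.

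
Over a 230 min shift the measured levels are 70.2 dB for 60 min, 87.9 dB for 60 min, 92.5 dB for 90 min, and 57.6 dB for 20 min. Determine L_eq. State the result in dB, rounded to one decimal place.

The energy average is taken in the linear domain: L_eq = 10·log₁₀[(Σ tᵢ·10^(Lᵢ/10))/T], T = 230 min.
Σ tᵢ·10^(Lᵢ/10) = 60·10^(70.2/10) + 60·10^(87.9/10) + 90·10^(92.5/10) + 20·10^(57.6/10) = 1.977e+11.
L_eq = 10·log₁₀(1.977e+11/230) = 89.34 dB.

89.3 dB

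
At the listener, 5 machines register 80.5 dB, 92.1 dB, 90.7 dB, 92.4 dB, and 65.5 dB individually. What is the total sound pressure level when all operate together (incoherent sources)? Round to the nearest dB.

For uncorrelated sources the intensities add, so convert each level to linear form, sum, and take 10·log₁₀ of the total.
Σ 10^(L/10) = 10^(80.5/10) + 10^(92.1/10) + 10^(90.7/10) + 10^(92.4/10) + 10^(65.5/10) = 4.650e+09.
L_total = 10·log₁₀(4.650e+09) = 96.67 dB.

97 dB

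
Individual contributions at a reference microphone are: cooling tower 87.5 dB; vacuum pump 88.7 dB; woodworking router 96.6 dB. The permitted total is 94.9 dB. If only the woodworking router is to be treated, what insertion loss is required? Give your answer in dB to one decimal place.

Everything except the woodworking router sums to 10^(87.5/10) + 10^(88.7/10) = 1.304e+09 in linear terms, 91.15 dB.
To meet 94.9 dB overall, the treated woodworking router may contribute at most 10^(94.9/10) − 1.304e+09 = 1.787e+09, i.e. 92.52 dB.
So the woodworking router must be reduced from 96.6 to 92.52 dB: IL = 4.08 dB.

4.1 dB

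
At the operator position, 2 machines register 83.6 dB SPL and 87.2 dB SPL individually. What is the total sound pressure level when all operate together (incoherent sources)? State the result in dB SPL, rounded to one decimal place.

Incoherent sources combine by intensity addition: L_total = 10·log₁₀(Σ 10^(L_i/10)).
Σ 10^(L/10) = 10^(83.6/10) + 10^(87.2/10) = 7.539e+08.
L_total = 10·log₁₀(7.539e+08) = 88.77 dB SPL.

88.8 dB SPL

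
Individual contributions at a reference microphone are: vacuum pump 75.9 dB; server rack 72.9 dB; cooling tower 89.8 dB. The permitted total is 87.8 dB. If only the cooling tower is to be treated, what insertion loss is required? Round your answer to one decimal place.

Everything except the cooling tower sums to 10^(75.9/10) + 10^(72.9/10) = 5.840e+07 in linear terms, 77.66 dB.
The limit corresponds to 10^(87.8/10) = 6.026e+08; subtracting the fixed part leaves 5.442e+08 for the cooling tower, i.e. 87.36 dB.
Required insertion loss = 89.8 − 87.36 = 2.44 dB.

2.4 dB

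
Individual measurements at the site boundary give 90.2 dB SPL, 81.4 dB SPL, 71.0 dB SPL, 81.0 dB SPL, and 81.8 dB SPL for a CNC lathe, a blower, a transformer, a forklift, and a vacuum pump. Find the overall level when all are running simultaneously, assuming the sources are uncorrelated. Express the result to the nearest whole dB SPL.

For uncorrelated sources the intensities add, so convert each level to linear form, sum, and take 10·log₁₀ of the total.
Σ 10^(L/10) = 10^(90.2/10) + 10^(81.4/10) + 10^(71.0/10) + 10^(81.0/10) + 10^(81.8/10) = 1.475e+09.
L_total = 10·log₁₀(1.475e+09) = 91.69 dB SPL.

92 dB SPL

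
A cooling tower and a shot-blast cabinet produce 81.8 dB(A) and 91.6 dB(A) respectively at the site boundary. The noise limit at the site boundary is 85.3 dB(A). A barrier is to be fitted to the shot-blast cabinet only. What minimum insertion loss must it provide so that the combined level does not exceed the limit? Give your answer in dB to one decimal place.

Everything except the shot-blast cabinet sums to 10^(81.8/10) = 1.514e+08 in linear terms, 81.80 dB(A).
To meet 85.3 dB(A) overall, the treated shot-blast cabinet may contribute at most 10^(85.3/10) − 1.514e+08 = 1.875e+08, i.e. 82.73 dB(A).
Required insertion loss = 91.6 − 82.73 = 8.87 dB.

8.9 dB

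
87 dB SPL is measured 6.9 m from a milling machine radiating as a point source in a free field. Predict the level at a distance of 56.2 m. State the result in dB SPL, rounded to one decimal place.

Spherical spreading from a point source gives a 20·log₁₀(r₂/r₁) drop.
L₂ = 87 − 20·log₁₀(56.2/6.9) = 87 − 18.218 = 68.78 dB SPL.

68.8 dB SPL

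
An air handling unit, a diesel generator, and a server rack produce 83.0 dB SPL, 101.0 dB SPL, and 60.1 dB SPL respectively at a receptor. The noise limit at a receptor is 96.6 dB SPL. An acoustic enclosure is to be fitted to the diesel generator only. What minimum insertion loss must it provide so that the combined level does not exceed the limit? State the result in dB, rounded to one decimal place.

4.6 dB

The untreated sources together contribute 10^(83.0/10) + 10^(60.1/10) = 2.005e+08, i.e. 83.02 dB SPL.
The limit corresponds to 10^(96.6/10) = 4.571e+09; subtracting the fixed part leaves 4.370e+09 for the diesel generator, i.e. 96.41 dB SPL.
So the diesel generator must be reduced from 101.0 to 96.41 dB SPL: IL = 4.59 dB.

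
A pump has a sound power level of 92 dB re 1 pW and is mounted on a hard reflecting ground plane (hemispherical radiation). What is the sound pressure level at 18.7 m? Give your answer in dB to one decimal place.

58.6 dB

Free-field hemispherical radiation: L_p = L_w − 10·log₁₀(2π·r²), r = 18.7 m.
2π·r² = 2197 m², 10·log₁₀ of that is 33.419 dB.
L_p = 92 − 33.419 = 58.58 dB.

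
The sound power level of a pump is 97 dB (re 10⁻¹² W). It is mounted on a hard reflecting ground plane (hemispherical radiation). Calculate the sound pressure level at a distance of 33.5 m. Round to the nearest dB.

Free-field hemispherical radiation: L_p = L_w − 10·log₁₀(2π·r²), r = 33.5 m.
2π·r² = 7051 m², 10·log₁₀ of that is 38.483 dB.
L_p = 97 − 38.483 = 58.52 dB.

59 dB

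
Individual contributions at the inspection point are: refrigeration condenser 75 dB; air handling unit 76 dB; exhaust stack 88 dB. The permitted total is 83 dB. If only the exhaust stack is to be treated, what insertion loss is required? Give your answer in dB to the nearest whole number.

The untreated sources together contribute 10^(75/10) + 10^(76/10) = 7.143e+07, i.e. 78.54 dB.
The limit corresponds to 10^(83/10) = 1.995e+08; subtracting the fixed part leaves 1.281e+08 for the exhaust stack, i.e. 81.08 dB.
So the exhaust stack must be reduced from 88 to 81.08 dB: IL = 6.92 dB.

7 dB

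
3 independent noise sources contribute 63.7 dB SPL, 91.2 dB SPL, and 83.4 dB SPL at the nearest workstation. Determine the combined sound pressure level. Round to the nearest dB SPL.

Incoherent sources combine by intensity addition: L_total = 10·log₁₀(Σ 10^(L_i/10)).
Σ 10^(L/10) = 10^(63.7/10) + 10^(91.2/10) + 10^(83.4/10) = 1.539e+09.
L_total = 10·log₁₀(1.539e+09) = 91.87 dB SPL.

92 dB SPL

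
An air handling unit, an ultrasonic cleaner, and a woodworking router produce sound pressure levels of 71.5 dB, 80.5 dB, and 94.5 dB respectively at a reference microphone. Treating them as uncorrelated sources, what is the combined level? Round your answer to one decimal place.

For uncorrelated sources the intensities add, so convert each level to linear form, sum, and take 10·log₁₀ of the total.
Σ 10^(L/10) = 10^(71.5/10) + 10^(80.5/10) + 10^(94.5/10) = 2.945e+09.
L_total = 10·log₁₀(2.945e+09) = 94.69 dB.

94.7 dB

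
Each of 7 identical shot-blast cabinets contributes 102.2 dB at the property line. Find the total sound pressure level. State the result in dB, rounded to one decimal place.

L_total = L₁ + 10·log₁₀ N for N identical incoherent sources.
L_total = 102.2 + 10·log₁₀(7) = 102.2 + 8.451 = 110.65 dB.

110.7 dB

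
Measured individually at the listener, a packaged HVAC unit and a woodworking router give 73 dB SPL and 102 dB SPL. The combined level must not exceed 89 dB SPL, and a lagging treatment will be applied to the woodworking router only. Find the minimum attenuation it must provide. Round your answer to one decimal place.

The untreated sources together contribute 10^(73/10) = 1.995e+07, i.e. 73.00 dB SPL.
The limit corresponds to 10^(89/10) = 7.943e+08; subtracting the fixed part leaves 7.744e+08 for the woodworking router, i.e. 88.89 dB SPL.
So the woodworking router must be reduced from 102 to 88.89 dB SPL: IL = 13.11 dB.

13.1 dB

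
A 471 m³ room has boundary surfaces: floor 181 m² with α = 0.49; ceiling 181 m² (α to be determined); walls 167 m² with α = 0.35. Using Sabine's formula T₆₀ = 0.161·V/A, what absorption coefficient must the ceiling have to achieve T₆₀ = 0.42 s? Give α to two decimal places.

0.18

From T₆₀ = 0.161·V/A, the target T₆₀ = 0.42 s needs A = 0.161·471/0.42 = 180.55 m².
Absorption from the other surfaces = 181·0.49 + 167·0.35 = 147.14 m², so the ceiling must supply 33.41 m² over 181 m².
α = 33.41/181 = 0.185.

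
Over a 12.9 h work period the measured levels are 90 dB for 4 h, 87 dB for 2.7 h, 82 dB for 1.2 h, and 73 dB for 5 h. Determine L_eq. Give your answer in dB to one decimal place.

The energy average is taken in the linear domain: L_eq = 10·log₁₀[(Σ tᵢ·10^(Lᵢ/10))/T], T = 12.9 h.
Σ tᵢ·10^(Lᵢ/10) = 4·10^(90/10) + 2.7·10^(87/10) + 1.2·10^(82/10) + 5·10^(73/10) = 5.643e+09.
L_eq = 10·log₁₀(5.643e+09/12.9) = 86.41 dB.

86.4 dB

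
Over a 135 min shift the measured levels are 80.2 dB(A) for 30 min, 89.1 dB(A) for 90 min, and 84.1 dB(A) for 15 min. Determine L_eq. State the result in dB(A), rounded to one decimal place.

87.7 dB(A)

L_eq = 10·log₁₀[(1/T)·Σ tᵢ·10^(Lᵢ/10)] with T = 135 min.
Σ tᵢ·10^(Lᵢ/10) = 30·10^(80.2/10) + 90·10^(89.1/10) + 15·10^(84.1/10) = 8.015e+10.
L_eq = 10·log₁₀(8.015e+10/135) = 87.74 dB(A).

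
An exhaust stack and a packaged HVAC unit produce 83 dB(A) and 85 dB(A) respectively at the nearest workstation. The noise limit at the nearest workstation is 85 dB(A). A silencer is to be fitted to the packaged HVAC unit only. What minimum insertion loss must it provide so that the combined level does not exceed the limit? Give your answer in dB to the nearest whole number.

4 dB

Fixed contribution from the other source: Σ 10^(L/10) = 10^(83/10) = 1.995e+08 (83.00 dB(A)).
The limit corresponds to 10^(85/10) = 3.162e+08; subtracting the fixed part leaves 1.167e+08 for the packaged HVAC unit, i.e. 80.67 dB(A).
So the packaged HVAC unit must be reduced from 85 to 80.67 dB(A): IL = 4.33 dB.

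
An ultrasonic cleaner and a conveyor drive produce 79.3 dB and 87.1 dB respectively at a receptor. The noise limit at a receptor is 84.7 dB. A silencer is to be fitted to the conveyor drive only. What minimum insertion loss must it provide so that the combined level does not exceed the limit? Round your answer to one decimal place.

Everything except the conveyor drive sums to 10^(79.3/10) = 8.511e+07 in linear terms, 79.30 dB.
To meet 84.7 dB overall, the treated conveyor drive may contribute at most 10^(84.7/10) − 8.511e+07 = 2.100e+08, i.e. 83.22 dB.
Required insertion loss = 87.1 − 83.22 = 3.88 dB.

3.9 dB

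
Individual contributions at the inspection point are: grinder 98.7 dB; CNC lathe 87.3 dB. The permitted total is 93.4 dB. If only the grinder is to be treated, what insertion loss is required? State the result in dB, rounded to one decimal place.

6.5 dB

Fixed contribution from the other source: Σ 10^(L/10) = 10^(87.3/10) = 5.370e+08 (87.30 dB).
The limit corresponds to 10^(93.4/10) = 2.188e+09; subtracting the fixed part leaves 1.651e+09 for the grinder, i.e. 92.18 dB.
Required insertion loss = 98.7 − 92.18 = 6.52 dB.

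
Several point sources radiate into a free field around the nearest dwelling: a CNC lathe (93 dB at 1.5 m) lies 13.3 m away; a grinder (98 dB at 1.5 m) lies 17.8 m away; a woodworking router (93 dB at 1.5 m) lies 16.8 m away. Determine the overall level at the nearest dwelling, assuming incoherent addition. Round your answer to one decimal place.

Propagate each source to the receiver with L = L_ref − 20·log₁₀(r/r_ref), then add intensities.
CNC lathe: 93 − 20·log₁₀(13.3/1.5) = 93 − 18.96 = 74.04 dB.
grinder: 98 − 20·log₁₀(17.8/1.5) = 98 − 21.49 = 76.51 dB.
woodworking router: 93 − 20·log₁₀(16.8/1.5) = 93 − 20.98 = 72.02 dB.
Σ 10^(L/10) = 8.609e+07 → L_total = 10·log₁₀(8.609e+07) = 79.35 dB.

79.3 dB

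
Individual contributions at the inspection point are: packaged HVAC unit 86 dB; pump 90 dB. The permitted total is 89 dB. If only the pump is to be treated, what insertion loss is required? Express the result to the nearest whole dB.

4 dB

Everything except the pump sums to 10^(86/10) = 3.981e+08 in linear terms, 86.00 dB.
To meet 89 dB overall, the treated pump may contribute at most 10^(89/10) − 3.981e+08 = 3.962e+08, i.e. 85.98 dB.
So the pump must be reduced from 90 to 85.98 dB: IL = 4.02 dB.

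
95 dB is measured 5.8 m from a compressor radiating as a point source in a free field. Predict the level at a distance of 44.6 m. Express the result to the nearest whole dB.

For a point source, L₂ = L₁ − 20·log₁₀(r₂/r₁).
L₂ = 95 − 20·log₁₀(44.6/5.8) = 95 − 17.718 = 77.28 dB.

77 dB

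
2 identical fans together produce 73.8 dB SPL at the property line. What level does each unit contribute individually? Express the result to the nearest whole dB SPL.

71 dB SPL

Dividing the total intensity by 2 lowers the level by 10·log₁₀ 2 = 3.010 dB: L₁ = 73.8 − 3.010.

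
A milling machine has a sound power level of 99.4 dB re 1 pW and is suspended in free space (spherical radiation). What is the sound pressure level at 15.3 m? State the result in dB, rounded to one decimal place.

64.7 dB

Free-field spherical radiation: L_p = L_w − 10·log₁₀(4π·r²), r = 15.3 m.
4π·r² = 2942 m², 10·log₁₀ of that is 34.686 dB.
L_p = 99.4 − 34.686 = 64.71 dB.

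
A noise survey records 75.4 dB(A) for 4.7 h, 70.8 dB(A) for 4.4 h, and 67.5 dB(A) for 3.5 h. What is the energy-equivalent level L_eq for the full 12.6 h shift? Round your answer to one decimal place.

The energy average is taken in the linear domain: L_eq = 10·log₁₀[(Σ tᵢ·10^(Lᵢ/10))/T], T = 12.6 h.
Σ tᵢ·10^(Lᵢ/10) = 4.7·10^(75.4/10) + 4.4·10^(70.8/10) + 3.5·10^(67.5/10) = 2.355e+08.
L_eq = 10·log₁₀(2.355e+08/12.6) = 72.72 dB(A).

72.7 dB(A)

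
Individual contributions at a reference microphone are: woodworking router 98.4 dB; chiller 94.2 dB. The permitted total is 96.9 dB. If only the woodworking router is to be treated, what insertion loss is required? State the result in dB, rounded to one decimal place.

4.8 dB

Fixed contribution from the other source: Σ 10^(L/10) = 10^(94.2/10) = 2.630e+09 (94.20 dB).
To meet 96.9 dB overall, the treated woodworking router may contribute at most 10^(96.9/10) − 2.630e+09 = 2.268e+09, i.e. 93.56 dB.
Required insertion loss = 98.4 − 93.56 = 4.84 dB.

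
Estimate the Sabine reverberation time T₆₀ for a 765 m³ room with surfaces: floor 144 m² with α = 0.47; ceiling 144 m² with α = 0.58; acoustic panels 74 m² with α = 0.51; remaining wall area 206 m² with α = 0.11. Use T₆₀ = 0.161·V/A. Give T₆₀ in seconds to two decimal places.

Total absorption A = 144·0.47 + 144·0.58 + 74·0.51 + 206·0.11 = 211.60 m² sabins.
T₆₀ = 0.161·V/A = 0.161·765/211.60 = 0.582 s.

0.58 s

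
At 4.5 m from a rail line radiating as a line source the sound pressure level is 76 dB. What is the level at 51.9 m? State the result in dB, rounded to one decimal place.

Line-source attenuation: ΔL = 10·log₁₀(r₂/r₁) = 10·log₁₀(51.9/4.5) = 10.620 dB.
L₂ = 76 − 10·log₁₀(51.9/4.5) = 76 − 10.620 = 65.38 dB.

65.4 dB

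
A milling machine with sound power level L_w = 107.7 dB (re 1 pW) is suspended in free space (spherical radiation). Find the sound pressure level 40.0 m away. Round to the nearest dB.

65 dB

L_p = L_w − 10·log₁₀(4π·r²) with r = 40.0 m.
4π·r² = 2.011e+04 m², 10·log₁₀ of that is 43.033 dB.
L_p = 107.7 − 43.033 = 64.67 dB.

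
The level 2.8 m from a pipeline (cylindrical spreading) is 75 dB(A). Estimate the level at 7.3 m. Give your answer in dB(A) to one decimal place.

For a line source, L₂ = L₁ − 10·log₁₀(r₂/r₁).
L₂ = 75 − 10·log₁₀(7.3/2.8) = 75 − 4.162 = 70.84 dB(A).

70.8 dB(A)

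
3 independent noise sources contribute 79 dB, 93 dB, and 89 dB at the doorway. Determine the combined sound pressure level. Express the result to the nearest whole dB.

95 dB

Incoherent sources combine by intensity addition: L_total = 10·log₁₀(Σ 10^(L_i/10)).
Σ 10^(L/10) = 10^(79/10) + 10^(93/10) + 10^(89/10) = 2.869e+09.
L_total = 10·log₁₀(2.869e+09) = 94.58 dB.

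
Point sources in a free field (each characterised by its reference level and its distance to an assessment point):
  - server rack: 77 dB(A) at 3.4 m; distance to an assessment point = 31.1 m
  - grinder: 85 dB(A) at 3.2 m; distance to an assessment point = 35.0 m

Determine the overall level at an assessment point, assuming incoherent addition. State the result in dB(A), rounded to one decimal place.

Apply inverse-square spreading to bring every level to the receiver, then sum 10^(L/10).
server rack: 77 − 20·log₁₀(31.1/3.4) = 77 − 19.23 = 57.77 dB(A).
grinder: 85 − 20·log₁₀(35.0/3.2) = 85 − 20.78 = 64.22 dB(A).
Σ 10^(L/10) = 3.242e+06 → L_total = 10·log₁₀(3.242e+06) = 65.11 dB(A).

65.1 dB(A)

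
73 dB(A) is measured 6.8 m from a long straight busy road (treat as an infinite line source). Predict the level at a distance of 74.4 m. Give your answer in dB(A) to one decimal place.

62.6 dB(A)

Line-source attenuation: ΔL = 10·log₁₀(r₂/r₁) = 10·log₁₀(74.4/6.8) = 10.391 dB.
L₂ = 73 − 10·log₁₀(74.4/6.8) = 73 − 10.391 = 62.61 dB(A).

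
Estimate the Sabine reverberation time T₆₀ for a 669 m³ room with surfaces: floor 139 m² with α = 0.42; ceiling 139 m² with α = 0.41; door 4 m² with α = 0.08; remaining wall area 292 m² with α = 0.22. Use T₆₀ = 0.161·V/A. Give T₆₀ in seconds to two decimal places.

0.60 s

Summing Sᵢαᵢ: 139·0.42 + 139·0.41 + 4·0.08 + 292·0.22 = 179.93 m².
T₆₀ = 0.161 × 669 / 179.93 = 0.599 s.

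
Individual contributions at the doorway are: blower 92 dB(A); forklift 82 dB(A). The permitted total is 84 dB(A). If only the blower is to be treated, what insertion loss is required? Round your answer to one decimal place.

The untreated sources together contribute 10^(82/10) = 1.585e+08, i.e. 82.00 dB(A).
To meet 84 dB(A) overall, the treated blower may contribute at most 10^(84/10) − 1.585e+08 = 9.270e+07, i.e. 79.67 dB(A).
Required insertion loss = 92 − 79.67 = 12.33 dB.

12.3 dB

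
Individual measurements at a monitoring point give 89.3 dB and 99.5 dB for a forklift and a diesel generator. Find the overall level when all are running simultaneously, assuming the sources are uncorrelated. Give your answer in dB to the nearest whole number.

Incoherent sources combine by intensity addition: L_total = 10·log₁₀(Σ 10^(L_i/10)).
Σ 10^(L/10) = 10^(89.3/10) + 10^(99.5/10) = 9.764e+09.
L_total = 10·log₁₀(9.764e+09) = 99.90 dB.

100 dB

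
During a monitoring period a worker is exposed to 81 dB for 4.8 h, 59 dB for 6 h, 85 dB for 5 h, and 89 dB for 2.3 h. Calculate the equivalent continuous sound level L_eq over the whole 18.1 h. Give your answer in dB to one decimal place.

L_eq = 10·log₁₀[(1/T)·Σ tᵢ·10^(Lᵢ/10)] with T = 18.1 h.
Σ tᵢ·10^(Lᵢ/10) = 4.8·10^(81/10) + 6·10^(59/10) + 5·10^(85/10) + 2.3·10^(89/10) = 4.017e+09.
L_eq = 10·log₁₀(4.017e+09/18.1) = 83.46 dB.

83.5 dB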